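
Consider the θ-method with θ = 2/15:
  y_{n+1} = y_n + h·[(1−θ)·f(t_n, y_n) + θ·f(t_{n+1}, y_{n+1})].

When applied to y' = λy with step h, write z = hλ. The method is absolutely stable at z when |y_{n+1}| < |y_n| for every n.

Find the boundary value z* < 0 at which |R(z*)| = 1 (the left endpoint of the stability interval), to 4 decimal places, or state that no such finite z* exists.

Test eqn y'=λy, z=hλ:
  y_{n+1} = y_n + z·[13/15·y_n + 2/15·y_{n+1}] ⇒ (1 − 2/15z)y_{n+1} = (1 + 13/15z)y_n
  Hence R(z) = (1 + 13/15z)/(1 − 2/15z).

Solve |R(x)|<1 on ℝ⁻.
x=-1.78: |R|=0.4386
R=−1: 1+13/15x = −1+2/15x ⇒ -11/15x=2 ⇒ x=2/(-11/15)=-2.7273
Confirm numerically:
  x=-2.475: |R|=0.86090 <1
  x=-1.592: |R|=0.31324 <1
  x=-1.310: |R|=0.11521 <1
  x=-3.298: |R|=1.29070 >1
  x=-2.991: |R|=1.13826 >1
So |R|<1 on (-2.7273, 0).

z* = -2.7273.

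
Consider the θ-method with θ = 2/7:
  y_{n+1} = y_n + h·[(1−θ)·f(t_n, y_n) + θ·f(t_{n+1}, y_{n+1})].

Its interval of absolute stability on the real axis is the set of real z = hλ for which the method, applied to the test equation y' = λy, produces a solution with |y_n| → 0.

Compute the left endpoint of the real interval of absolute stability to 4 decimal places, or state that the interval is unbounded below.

z* = -4.6667.

With y'=λy (z=hλ):
  y_{n+1} = y_n + z·[5/7·y_n + 2/7·y_{n+1}] ⇒ (1 − 2/7z)y_{n+1} = (1 + 5/7z)y_n
  Hence R(z) = (1 + 5/7z)/(1 − 2/7z).

Need |R(x)|<1, x<0.
x=-0.63: |R|=0.4661
R=−1: 1+5/7x = −1+2/7x ⇒ -3/7x=2 ⇒ x=2/(-3/7)=-4.6667
Confirm numerically:
  x=-4.325: |R|=0.93450 <1
  x=-4.124: |R|=0.89323 <1
  x=-3.940: |R|=0.85349 <1
  x=-2.854: |R|=0.57208 <1
  x=-5.215: |R|=1.09438 >1
  x=-4.815: |R|=1.02676 >1
So |R|<1 on (-4.6667, 0).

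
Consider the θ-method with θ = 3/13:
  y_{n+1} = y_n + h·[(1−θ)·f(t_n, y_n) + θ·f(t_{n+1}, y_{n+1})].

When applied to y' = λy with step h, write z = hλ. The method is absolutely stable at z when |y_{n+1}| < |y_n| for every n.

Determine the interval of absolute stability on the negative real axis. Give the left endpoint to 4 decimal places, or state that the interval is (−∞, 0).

(-3.7143, 0).

On y'=λy, z=hλ:
  y_{n+1} = y_n + z·[10/13·y_n + 3/13·y_{n+1}] ⇒ (1 − 3/13z)y_{n+1} = (1 + 10/13z)y_n
  Hence R(z) = (1 + 10/13z)/(1 − 3/13z).

Boundary: |R(x)|=1, x<0.
x=-1.39: |R|=0.0524
R=−1: 1+10/13x = −1+3/13x ⇒ -7/13x=2 ⇒ x=2/(-7/13)=-3.7143
Confirm numerically:
  x=-2.553: |R|=0.60652 <1
  x=-1.720: |R|=0.23128 <1
  x=-1.531: |R|=0.13130 <1
  x=-4.231: |R|=1.14078 >1
  x=-4.105: |R|=1.10804 >1
  x=-3.819: |R|=1.02997 >1
So |R|<1 on (-3.7143, 0).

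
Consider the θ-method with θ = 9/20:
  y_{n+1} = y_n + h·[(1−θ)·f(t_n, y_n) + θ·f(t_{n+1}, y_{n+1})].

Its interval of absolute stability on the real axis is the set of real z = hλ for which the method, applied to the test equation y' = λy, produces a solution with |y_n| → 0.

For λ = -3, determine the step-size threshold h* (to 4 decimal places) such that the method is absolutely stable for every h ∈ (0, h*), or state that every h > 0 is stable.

Set f=λy, z=hλ:
  y_{n+1} = y_n + z·[11/20·y_n + 9/20·y_{n+1}] ⇒ (1 − 9/20z)y_{n+1} = (1 + 11/20z)y_n
  so R(z) = (1 + 11/20z)/(1 − 9/20z).

Need |R(x)|<1, x<0.
x=-0.34: |R|=0.7051
R=−1: 1+11/20x = −1+9/20x ⇒ -1/10x=2 ⇒ x=2/(-1/10)=-20.0000
Confirm numerically:
  x=-19.924: |R|=0.99924 <1
  x=-11.435: |R|=0.86064 <1
  x=-11.024: |R|=0.84942 <1
  x=-9.928: |R|=0.81579 <1
  x=-20.177: |R|=1.00176 >1
  x=-20.054: |R|=1.00054 >1
So |R|<1 on (-20.0000, 0).

(-20.0000,0); λ=-3 ⇒ h* = (20)/3 = 6.6667.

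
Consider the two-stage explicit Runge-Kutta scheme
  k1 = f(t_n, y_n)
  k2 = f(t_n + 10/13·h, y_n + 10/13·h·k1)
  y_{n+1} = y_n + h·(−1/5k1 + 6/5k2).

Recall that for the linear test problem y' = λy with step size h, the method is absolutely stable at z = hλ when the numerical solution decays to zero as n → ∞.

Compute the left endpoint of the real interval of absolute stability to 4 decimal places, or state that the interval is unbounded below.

With y'=λy (z=hλ):
  k1=λy_n ⇒ h·k1=z·y_n;  k2=λ(1+10/13z)y_n ⇒ h·k2=z(1+10/13z)y_n
  y_{n+1}/y_n = 1 − 1/5z + 6/5z(1+10/13z) = 1 + z + 12/13z²
  so R(z) = 1 + z + 12/13z².

Boundary: |R(x)|=1, x<0.
x=-1.43: |R|=1.4576
R=1: x+12/13x²=0 ⇒ x=−13/12=-1.0833; min R=1−1/(4·12/13)=0.7292>−1
Confirm numerically:
  x=-0.984: |R|=0.90977 <1
  x=-0.633: |R|=0.73687 <1
  x=-0.505: |R|=0.73041 <1
  x=-0.438: |R|=0.73909 <1
  x=-1.343: |R|=1.32191 >1
  x=-1.126: |R|=1.04435 >1
Interval (-1.0833, 0).

z* = -1.0833.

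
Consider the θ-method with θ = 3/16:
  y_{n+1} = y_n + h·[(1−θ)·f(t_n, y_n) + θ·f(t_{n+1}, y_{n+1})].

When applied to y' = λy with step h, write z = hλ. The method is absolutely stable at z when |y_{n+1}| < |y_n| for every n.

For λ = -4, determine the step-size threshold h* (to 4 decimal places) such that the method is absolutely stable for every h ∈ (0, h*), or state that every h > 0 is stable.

With y'=λy (z=hλ):
  y_{n+1} = y_n + z·[13/16·y_n + 3/16·y_{n+1}] ⇒ (1 − 3/16z)y_{n+1} = (1 + 13/16z)y_n
  Hence R(z) = (1 + 13/16z)/(1 − 3/16z).

Solve |R(x)|<1 on ℝ⁻.
x=-1.79: |R|=0.3402
R=−1: 1+13/16x = −1+3/16x ⇒ -5/8x=2 ⇒ x=2/(-5/8)=-3.2000
Confirm numerically:
  x=-2.726: |R|=0.80395 <1
  x=-2.612: |R|=0.75331 <1
  x=-2.611: |R|=0.75286 <1
  x=-3.748: |R|=1.20115 >1
  x=-3.606: |R|=1.15139 >1
  x=-3.452: |R|=1.09561 >1
Interval (-3.2000, 0).

(-3.2000,0); λ=-4 ⇒ h* = (16/5)/4 = 0.8000.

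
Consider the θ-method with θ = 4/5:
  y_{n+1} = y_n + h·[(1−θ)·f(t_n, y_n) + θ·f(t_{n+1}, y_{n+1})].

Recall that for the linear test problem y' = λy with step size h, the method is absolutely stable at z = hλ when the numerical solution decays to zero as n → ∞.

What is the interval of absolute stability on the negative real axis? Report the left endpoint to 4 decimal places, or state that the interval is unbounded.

interval (−∞, 0).

Set f=λy, z=hλ:
  y_{n+1} = y_n + z·[1/5·y_n + 4/5·y_{n+1}] ⇒ (1 − 4/5z)y_{n+1} = (1 + 1/5z)y_n
  R(z) = (1 + 1/5z)/(1 − 4/5z).

Solve |R(x)|<1 on ℝ⁻.
x=-1.62: |R|=0.2944
x=-2: |R|=0.2308
x=-10: |R|=0.1111
x=-100: |R|=0.2346
θ=4/5≥1/2 ⇒ |1+1/5x|<|1−4/5x| ∀x<0 ⇒ interval (−∞,0).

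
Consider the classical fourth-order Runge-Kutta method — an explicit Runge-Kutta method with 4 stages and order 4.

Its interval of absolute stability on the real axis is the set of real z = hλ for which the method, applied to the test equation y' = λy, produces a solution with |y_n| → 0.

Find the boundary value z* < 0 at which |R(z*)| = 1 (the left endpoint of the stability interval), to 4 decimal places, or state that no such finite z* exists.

z* = -2.7853.

With y'=λy (z=hλ):
  order 4, 4-stage ⇒ R(z)=1+z+z^2/2+z^3/6+z^4/24
  (e.g. R(-1.48)=0.27481, |R|=0.27481)

Boundary: |R(x)|=1, x<0.
x=-1.48: |R|=0.2748
|R(-2.39)|=0.5502 |R(-1.73)|=0.2767 |R(-1.13)|=0.3359
Bisect:
  x_lo=-3.5308 |R|=2.8421  x_hi=-0.1689 |R|=0.8446
  mid=-1.84986 |R|=0.29402 →hi
  mid=-2.69035 |R|=0.86604 →hi
  mid=-3.11060 |R|=1.61194 →lo
  mid=-2.90048 |R|=1.18801 →lo
  mid=-2.79541 |R|=1.01537 →lo
  mid=-2.74288 |R|=0.93792 →hi
  mid=-2.76915 |R|=0.97593 →hi
  mid=-2.78228 |R|=0.99547 →hi
  ...
  [-2.78536,-2.78515] ⇒ x*=-2.7853
So |R|<1 on (-2.7853, 0).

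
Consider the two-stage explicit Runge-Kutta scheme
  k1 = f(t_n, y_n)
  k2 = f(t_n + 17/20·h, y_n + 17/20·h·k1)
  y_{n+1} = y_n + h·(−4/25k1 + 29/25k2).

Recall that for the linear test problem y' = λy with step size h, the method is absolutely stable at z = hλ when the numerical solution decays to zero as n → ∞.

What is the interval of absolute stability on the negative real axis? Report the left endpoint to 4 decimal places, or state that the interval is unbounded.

With y'=λy (z=hλ):
  k1=λy_n ⇒ h·k1=z·y_n;  k2=λ(1+17/20z)y_n ⇒ h·k2=z(1+17/20z)y_n
  y_{n+1}/y_n = 1 − 4/25z + 29/25z(1+17/20z) = 1 + z + 493/500z²
  R(z) = 1 + z + 493/500z².

Find x<0 with |R(x)|<1.
x=-0.86: |R|=0.8692
R=1: x+493/500x²=0 ⇒ x=−500/493=-1.0142; min R=1−1/(4·493/500)=0.7465>−1
Confirm numerically:
  x=-0.941: |R|=0.93208 <1
  x=-0.730: |R|=0.79544 <1
  x=-0.719: |R|=0.79072 <1
  x=-1.551: |R|=1.82092 >1
  x=-1.459: |R|=1.63988 >1
  x=-1.068: |R|=1.05666 >1
So |R|<1 on (-1.0142, 0).

z∈(-1.0142,0).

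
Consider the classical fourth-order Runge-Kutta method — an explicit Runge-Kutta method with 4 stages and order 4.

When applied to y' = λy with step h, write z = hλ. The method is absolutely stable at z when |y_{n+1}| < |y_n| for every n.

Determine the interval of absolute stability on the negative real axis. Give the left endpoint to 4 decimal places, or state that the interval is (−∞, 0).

(-2.7853, 0).

Test eqn y'=λy, z=hλ:
  order 4, 4-stage ⇒ R(z)=1+z+z^2/2+z^3/6+z^4/24
  (e.g. R(-1.76)=0.27997, |R|=0.27997)

Boundary: |R(x)|=1, x<0.
x=-1.76: |R|=0.2800
|R(-2.31)|=0.4901 |R(-2.01)|=0.3367 |R(-1.15)|=0.3306
Bisect:
  x_lo=-3.3305 |R|=2.1850  x_hi=-0.1858 |R|=0.8304
  mid=-1.75815 |R|=0.27975 →hi
  mid=-2.54431 |R|=0.69344 →hi
  mid=-2.93738 |R|=1.25459 →lo
  mid=-2.74085 |R|=0.93503 →hi
  mid=-2.83912 |R|=1.08423 →lo
  mid=-2.78998 |R|=1.00709 →lo
  mid=-2.76541 |R|=0.97044 →hi
  ...
  [-2.78537,-2.78518] ⇒ x*=-2.7853
Interval (-2.7853, 0).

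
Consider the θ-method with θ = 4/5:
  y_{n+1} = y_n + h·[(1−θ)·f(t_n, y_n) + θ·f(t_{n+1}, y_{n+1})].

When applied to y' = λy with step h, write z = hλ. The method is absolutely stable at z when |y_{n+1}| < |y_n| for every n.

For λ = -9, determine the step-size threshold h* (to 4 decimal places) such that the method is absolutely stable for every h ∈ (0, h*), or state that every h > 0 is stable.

Test eqn y'=λy, z=hλ:
  y_{n+1} = y_n + z·[1/5·y_n + 4/5·y_{n+1}] ⇒ (1 − 4/5z)y_{n+1} = (1 + 1/5z)y_n
  ⇒ R(z) = (1 + 1/5z)/(1 − 4/5z).

Boundary: |R(x)|=1, x<0.
x=-0.8: |R|=0.5122
x=-2: |R|=0.2308
x=-10: |R|=0.1111
x=-100: |R|=0.2346
θ=4/5≥1/2 ⇒ |1+1/5x|<|1−4/5x| ∀x<0 ⇒ unbounded interval.

unbounded; (−∞, 0). Any h>0 works for λ=-9.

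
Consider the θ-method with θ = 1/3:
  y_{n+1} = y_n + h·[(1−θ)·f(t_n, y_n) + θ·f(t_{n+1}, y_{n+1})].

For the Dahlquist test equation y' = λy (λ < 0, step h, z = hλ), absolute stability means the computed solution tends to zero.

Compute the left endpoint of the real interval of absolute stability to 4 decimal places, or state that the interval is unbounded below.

Test eqn y'=λy, z=hλ:
  y_{n+1} = y_n + z·[2/3·y_n + 1/3·y_{n+1}] ⇒ (1 − 1/3z)y_{n+1} = (1 + 2/3z)y_n
  so R(z) = (1 + 2/3z)/(1 − 1/3z).

Find x<0 with |R(x)|<1.
x=-0.63: |R|=0.4793
R=−1: 1+2/3x = −1+1/3x ⇒ -1/3x=2 ⇒ x=2/(-1/3)=-6.0000
Confirm numerically:
  x=-4.702: |R|=0.83147 <1
  x=-4.215: |R|=0.75260 <1
  x=-3.928: |R|=0.70092 <1
  x=-3.162: |R|=0.53944 <1
  x=-6.559: |R|=1.05848 >1
  x=-6.296: |R|=1.03184 >1
  x=-6.027: |R|=1.00299 >1
Stable set (-6.0000, 0).

z* = -6.0000.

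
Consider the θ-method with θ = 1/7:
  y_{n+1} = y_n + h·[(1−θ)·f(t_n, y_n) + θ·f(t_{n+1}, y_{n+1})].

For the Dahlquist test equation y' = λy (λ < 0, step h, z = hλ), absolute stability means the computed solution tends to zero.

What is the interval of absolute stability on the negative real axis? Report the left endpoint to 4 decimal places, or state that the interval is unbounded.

(-2.8000, 0).

Test eqn y'=λy, z=hλ:
  y_{n+1} = y_n + z·[6/7·y_n + 1/7·y_{n+1}] ⇒ (1 − 1/7z)y_{n+1} = (1 + 6/7z)y_n
  R(z) = (1 + 6/7z)/(1 − 1/7z).

Find x<0 with |R(x)|<1.
x=-1.12: |R|=0.0345
R=−1: 1+6/7x = −1+1/7x ⇒ -5/7x=2 ⇒ x=2/(-5/7)=-2.8000
Confirm numerically:
  x=-2.482: |R|=0.83231 <1
  x=-2.230: |R|=0.69122 <1
  x=-2.132: |R|=0.63425 <1
  x=-3.253: |R|=1.22091 >1
  x=-2.894: |R|=1.04750 >1
Interval (-2.8000, 0).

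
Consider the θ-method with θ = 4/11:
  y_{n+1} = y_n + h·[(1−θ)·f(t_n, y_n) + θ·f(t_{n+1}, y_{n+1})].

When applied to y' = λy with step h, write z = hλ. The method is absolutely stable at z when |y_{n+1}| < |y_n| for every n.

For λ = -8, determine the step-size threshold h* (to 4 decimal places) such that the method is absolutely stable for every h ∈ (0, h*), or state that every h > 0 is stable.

On y'=λy, z=hλ:
  y_{n+1} = y_n + z·[7/11·y_n + 4/11·y_{n+1}] ⇒ (1 − 4/11z)y_{n+1} = (1 + 7/11z)y_n
  R(z) = (1 + 7/11z)/(1 − 4/11z).

Boundary: |R(x)|=1, x<0.
x=-1.66: |R|=0.0351
R=−1: 1+7/11x = −1+4/11x ⇒ -3/11x=2 ⇒ x=2/(-3/11)=-7.3333
Confirm numerically:
  x=-6.449: |R|=0.92790 <1
  x=-5.925: |R|=0.87824 <1
  x=-3.517: |R|=0.54328 <1
  x=-7.894: |R|=1.03951 >1
  x=-7.554: |R|=1.01606 >1
  x=-7.527: |R|=1.01413 >1
So |R|<1 on (-7.3333, 0).

(-7.3333,0); λ=-8 ⇒ h* = (22/3)/8 = 0.9167.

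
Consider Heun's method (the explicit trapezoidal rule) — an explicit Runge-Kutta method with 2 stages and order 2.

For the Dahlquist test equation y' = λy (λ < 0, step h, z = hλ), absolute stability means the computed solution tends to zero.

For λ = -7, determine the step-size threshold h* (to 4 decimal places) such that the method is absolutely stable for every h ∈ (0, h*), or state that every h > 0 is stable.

Test eqn y'=λy, z=hλ:
  order 2, 2-stage ⇒ R(z)=1+z+z^2/2
  (e.g. R(-0.36)=0.70480, |R|=0.70480)

Solve |R(x)|<1 on ℝ⁻.
x=-0.36: |R|=0.7048
|R(-2.28)|=1.3192 |R(-2.18)|=1.1962 |R(-1.39)|=0.5760
Bisect:
  x_lo=-2.4878 |R|=1.6067  x_hi=-0.0562 |R|=0.9453
  mid=-1.27200 |R|=0.53699 →hi
  mid=-1.87988 |R|=0.88709 →hi
  mid=-2.18382 |R|=1.20072 →lo
  mid=-2.03185 |R|=1.03236 →lo
  mid=-1.95586 |R|=0.95684 →hi
  mid=-1.99386 |R|=0.99388 →hi
  mid=-2.01285 |R|=1.01294 →lo
  mid=-2.00336 |R|=1.00336 →lo
  mid=-1.99861 |R|=0.99861 →hi
  ...
  [-2.00009,-1.99994] ⇒ x*=-2.0000
Interval (-2.0000, 0).

(-2.0000,0); λ=-7 ⇒ h* = 0.2857.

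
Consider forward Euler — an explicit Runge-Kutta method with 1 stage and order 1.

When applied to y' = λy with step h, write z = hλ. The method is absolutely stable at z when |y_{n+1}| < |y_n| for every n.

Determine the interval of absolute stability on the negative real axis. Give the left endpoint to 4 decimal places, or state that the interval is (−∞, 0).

(-2.0000, 0).

On y'=λy, z=hλ:
  order 1, 1-stage ⇒ R(z)=1+z
  (e.g. R(-1.53)=-0.53000, |R|=0.53000)

Boundary: |R(x)|=1, x<0.
x=-1.53: |R|=0.5300
|R(-2.01)|=1.0100 |R(-1.73)|=0.7300 |R(-1.56)|=0.5600
Bisect:
  x_lo=-2.8907 |R|=1.8907  x_hi=-0.1498 |R|=0.8502
  mid=-1.52022 |R|=0.52022 →hi
  mid=-2.20545 |R|=1.20545 →lo
  mid=-1.86283 |R|=0.86283 →hi
  mid=-2.03414 |R|=1.03414 →lo
  mid=-1.94849 |R|=0.94849 →hi
  mid=-1.99131 |R|=0.99131 →hi
  mid=-2.01273 |R|=1.01273 →lo
  mid=-2.00202 |R|=1.00202 →lo
  mid=-1.99667 |R|=0.99667 →hi
  ...
  [-2.00001,-1.99984] ⇒ x*=-2.0000
Stable set (-2.0000, 0).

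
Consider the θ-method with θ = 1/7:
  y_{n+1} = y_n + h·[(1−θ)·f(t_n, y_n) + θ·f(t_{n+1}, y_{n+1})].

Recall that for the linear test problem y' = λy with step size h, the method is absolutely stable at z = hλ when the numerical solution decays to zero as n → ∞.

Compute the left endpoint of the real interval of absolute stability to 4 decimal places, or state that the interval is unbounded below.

left endpoint -2.8000.

With y'=λy (z=hλ):
  y_{n+1} = y_n + z·[6/7·y_n + 1/7·y_{n+1}] ⇒ (1 − 1/7z)y_{n+1} = (1 + 6/7z)y_n
  Hence R(z) = (1 + 6/7z)/(1 − 1/7z).

Need |R(x)|<1, x<0.
x=-0.62: |R|=0.4304
R=−1: 1+6/7x = −1+1/7x ⇒ -5/7x=2 ⇒ x=2/(-5/7)=-2.8000
Confirm numerically:
  x=-2.332: |R|=0.74925 <1
  x=-2.091: |R|=0.61005 <1
  x=-1.493: |R|=0.23054 <1
  x=-3.196: |R|=1.19419 >1
  x=-3.177: |R|=1.18522 >1
  x=-3.127: |R|=1.16145 >1
Interval (-2.8000, 0).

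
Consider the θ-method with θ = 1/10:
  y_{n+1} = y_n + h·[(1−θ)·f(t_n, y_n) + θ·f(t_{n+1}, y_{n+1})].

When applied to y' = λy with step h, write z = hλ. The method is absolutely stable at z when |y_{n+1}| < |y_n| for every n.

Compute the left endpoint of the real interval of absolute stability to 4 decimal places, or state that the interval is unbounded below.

left endpoint -2.5000.

On y'=λy, z=hλ:
  y_{n+1} = y_n + z·[9/10·y_n + 1/10·y_{n+1}] ⇒ (1 − 1/10z)y_{n+1} = (1 + 9/10z)y_n
  ⇒ R(z) = (1 + 9/10z)/(1 − 1/10z).

Find x<0 with |R(x)|<1.
x=-0.31: |R|=0.6993
R=−1: 1+9/10x = −1+1/10x ⇒ -4/5x=2 ⇒ x=2/(-4/5)=-2.5000
Confirm numerically:
  x=-2.411: |R|=0.94263 <1
  x=-1.887: |R|=0.58745 <1
  x=-1.201: |R|=0.07223 <1
  x=-1.015: |R|=0.07853 <1
  x=-3.042: |R|=1.33246 >1
  x=-2.683: |R|=1.11543 >1
  x=-2.609: |R|=1.06916 >1
Stable set (-2.5000, 0).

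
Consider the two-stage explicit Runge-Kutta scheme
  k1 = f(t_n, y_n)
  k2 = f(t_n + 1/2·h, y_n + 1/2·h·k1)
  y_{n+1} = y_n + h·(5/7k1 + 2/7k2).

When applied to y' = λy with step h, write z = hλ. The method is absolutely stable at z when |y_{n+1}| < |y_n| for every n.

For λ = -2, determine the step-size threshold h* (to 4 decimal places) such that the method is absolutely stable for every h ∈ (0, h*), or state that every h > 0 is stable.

Set f=λy, z=hλ:
  k1=λy_n ⇒ h·k1=z·y_n;  k2=λ(1+1/2z)y_n ⇒ h·k2=z(1+1/2z)y_n
  y_{n+1}/y_n = 1 + 5/7z + 2/7z(1+1/2z) = 1 + z + 1/7z²
  R(z) = 1 + z + 1/7z².

Find x<0 with |R(x)|<1.
x=-1.22: |R|=0.0074
R=1: x+1/7x²=0 ⇒ x=−7=-7.0000; min R=1−1/(4·1/7)=-0.7500>−1
Confirm numerically:
  x=-6.570: |R|=0.59641 <1
  x=-6.011: |R|=0.15073 <1
  x=-5.280: |R|=0.29737 <1
  x=-4.648: |R|=0.56173 <1
  x=-7.579: |R|=1.62689 >1
  x=-7.443: |R|=1.47104 >1
  x=-7.374: |R|=1.39398 >1
Stable set (-7.0000, 0).

(-7.0000,0); λ=-2 ⇒ h* = (7)/2 = 3.5000.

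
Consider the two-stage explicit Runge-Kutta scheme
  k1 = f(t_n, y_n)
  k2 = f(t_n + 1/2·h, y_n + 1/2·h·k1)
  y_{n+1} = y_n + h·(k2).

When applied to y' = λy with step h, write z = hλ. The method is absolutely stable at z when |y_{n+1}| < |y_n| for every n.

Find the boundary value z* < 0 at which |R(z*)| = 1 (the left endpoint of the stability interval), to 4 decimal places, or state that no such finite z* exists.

With y'=λy (z=hλ):
  k1=λy_n ⇒ h·k1=z·y_n;  k2=λ(1+1/2z)y_n ⇒ h·k2=z(1+1/2z)y_n
  y_{n+1}/y_n = 1 + z(1+1/2z) = 1 + z + 1/2z²
  ⇒ R(z) = 1 + z + 1/2z².

Boundary: |R(x)|=1, x<0.
x=-0.65: |R|=0.5613
R=1: x+1/2x²=0 ⇒ x=−2=-2.0000; min R=1−1/(4·1/2)=0.5000>−1
Confirm numerically:
  x=-1.954: |R|=0.95506 <1
  x=-1.927: |R|=0.92966 <1
  x=-1.482: |R|=0.61616 <1
  x=-0.888: |R|=0.50627 <1
  x=-2.483: |R|=1.59964 >1
  x=-2.305: |R|=1.35151 >1
Stable set (-2.0000, 0).

left endpoint -2.0000.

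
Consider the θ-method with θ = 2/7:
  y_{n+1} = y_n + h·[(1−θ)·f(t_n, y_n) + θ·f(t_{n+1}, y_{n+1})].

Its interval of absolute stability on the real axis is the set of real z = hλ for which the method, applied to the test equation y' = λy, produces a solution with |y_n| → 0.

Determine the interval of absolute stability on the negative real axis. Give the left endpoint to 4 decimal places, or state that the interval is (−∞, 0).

With y'=λy (z=hλ):
  y_{n+1} = y_n + z·[5/7·y_n + 2/7·y_{n+1}] ⇒ (1 − 2/7z)y_{n+1} = (1 + 5/7z)y_n
  R(z) = (1 + 5/7z)/(1 − 2/7z).

Boundary: |R(x)|=1, x<0.
x=-0.46: |R|=0.5934
R=−1: 1+5/7x = −1+2/7x ⇒ -3/7x=2 ⇒ x=2/(-3/7)=-4.6667
Confirm numerically:
  x=-3.660: |R|=0.78911 <1
  x=-2.816: |R|=0.56048 <1
  x=-2.125: |R|=0.32222 <1
  x=-1.994: |R|=0.27029 <1
  x=-5.083: |R|=1.07276 >1
  x=-4.794: |R|=1.02303 >1
  x=-4.740: |R|=1.01335 >1
Stable set (-4.6667, 0).

z∈(-4.6667,0).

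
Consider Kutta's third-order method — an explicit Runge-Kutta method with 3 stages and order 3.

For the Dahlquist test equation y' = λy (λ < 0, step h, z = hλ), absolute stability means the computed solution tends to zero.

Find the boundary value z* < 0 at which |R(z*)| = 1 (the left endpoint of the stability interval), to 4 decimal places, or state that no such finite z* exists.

On y'=λy, z=hλ:
  order 3, 3-stage ⇒ R(z)=1+z+z^2/2+z^3/6
  (e.g. R(-1.21)=0.22679, |R|=0.22679)

Need |R(x)|<1, x<0.
x=-1.21: |R|=0.2268
|R(-2.8)|=1.5387 |R(-2.34)|=0.7377 |R(-2.04)|=0.3741
Bisect:
  x_lo=-3.3833 |R|=3.1147  x_hi=-0.2018 |R|=0.8172
  mid=-1.79255 |R|=0.14591 →hi
  mid=-2.58795 |R|=1.12800 →lo
  mid=-2.19025 |R|=0.54283 →hi
  mid=-2.38910 |R|=0.80795 →hi
  mid=-2.48852 |R|=0.96061 →hi
  mid=-2.53823 |R|=1.04240 →lo
  mid=-2.51338 |R|=1.00104 →lo
  mid=-2.50095 |R|=0.98071 →hi
  ...
  [-2.51280,-2.51260] ⇒ x*=-2.5127
So |R|<1 on (-2.5127, 0).

z* = -2.5127.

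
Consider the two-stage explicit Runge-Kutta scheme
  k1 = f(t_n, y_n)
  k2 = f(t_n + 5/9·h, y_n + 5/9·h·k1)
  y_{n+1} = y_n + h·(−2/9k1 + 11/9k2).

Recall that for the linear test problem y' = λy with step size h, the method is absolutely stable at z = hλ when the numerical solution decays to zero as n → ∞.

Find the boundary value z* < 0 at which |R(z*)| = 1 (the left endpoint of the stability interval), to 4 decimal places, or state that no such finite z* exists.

With y'=λy (z=hλ):
  k1=λy_n ⇒ h·k1=z·y_n;  k2=λ(1+5/9z)y_n ⇒ h·k2=z(1+5/9z)y_n
  y_{n+1}/y_n = 1 − 2/9z + 11/9z(1+5/9z) = 1 + z + 55/81z²
  ⇒ R(z) = 1 + z + 55/81z².

Find x<0 with |R(x)|<1.
x=-1.56: |R|=1.0924
R=1: x+55/81x²=0 ⇒ x=−81/55=-1.4727; min R=1−1/(4·55/81)=0.6318>−1
Confirm numerically:
  x=-1.121: |R|=0.73227 <1
  x=-0.758: |R|=0.63214 <1
  x=-0.696: |R|=0.63292 <1
  x=-2.068: |R|=1.83588 >1
  x=-1.714: |R|=1.28080 >1
  x=-1.683: |R|=1.24030 >1
So |R|<1 on (-1.4727, 0).

z* = -1.4727.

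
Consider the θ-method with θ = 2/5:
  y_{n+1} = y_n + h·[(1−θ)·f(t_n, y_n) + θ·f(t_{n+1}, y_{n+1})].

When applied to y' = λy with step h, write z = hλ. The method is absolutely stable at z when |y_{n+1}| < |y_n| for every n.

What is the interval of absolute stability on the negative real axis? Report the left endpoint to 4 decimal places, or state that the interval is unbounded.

Test eqn y'=λy, z=hλ:
  y_{n+1} = y_n + z·[3/5·y_n + 2/5·y_{n+1}] ⇒ (1 − 2/5z)y_{n+1} = (1 + 3/5z)y_n
  Hence R(z) = (1 + 3/5z)/(1 − 2/5z).

Solve |R(x)|<1 on ℝ⁻.
x=-1.01: |R|=0.2806
R=−1: 1+3/5x = −1+2/5x ⇒ -1/5x=2 ⇒ x=2/(-1/5)=-10.0000
Confirm numerically:
  x=-8.578: |R|=0.93582 <1
  x=-8.484: |R|=0.93099 <1
  x=-8.057: |R|=0.90798 <1
  x=-5.956: |R|=0.76088 <1
  x=-10.452: |R|=1.01745 >1
  x=-10.198: |R|=1.00780 >1
  x=-10.047: |R|=1.00187 >1
So |R|<1 on (-10.0000, 0).

z∈(-10.0000,0).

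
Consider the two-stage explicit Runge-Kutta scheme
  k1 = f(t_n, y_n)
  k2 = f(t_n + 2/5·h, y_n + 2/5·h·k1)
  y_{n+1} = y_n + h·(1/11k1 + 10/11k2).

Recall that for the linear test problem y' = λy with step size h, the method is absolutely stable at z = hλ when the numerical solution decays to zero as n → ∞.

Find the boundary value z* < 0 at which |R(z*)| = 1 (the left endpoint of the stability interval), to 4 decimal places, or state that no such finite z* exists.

With y'=λy (z=hλ):
  k1=λy_n ⇒ h·k1=z·y_n;  k2=λ(1+2/5z)y_n ⇒ h·k2=z(1+2/5z)y_n
  y_{n+1}/y_n = 1 + 1/11z + 10/11z(1+2/5z) = 1 + z + 4/11z²
  Hence R(z) = 1 + z + 4/11z².

Solve |R(x)|<1 on ℝ⁻.
x=-1.11: |R|=0.3380
R=1: x+4/11x²=0 ⇒ x=−11/4=-2.7500; min R=1−1/(4·4/11)=0.3125>−1
Confirm numerically:
  x=-2.631: |R|=0.88615 <1
  x=-2.194: |R|=0.55641 <1
  x=-2.098: |R|=0.50258 <1
  x=-1.647: |R|=0.33940 <1
  x=-3.189: |R|=1.50908 >1
  x=-3.082: |R|=1.37208 >1
  x=-2.806: |R|=1.05714 >1
So |R|<1 on (-2.7500, 0).

left endpoint -2.7500.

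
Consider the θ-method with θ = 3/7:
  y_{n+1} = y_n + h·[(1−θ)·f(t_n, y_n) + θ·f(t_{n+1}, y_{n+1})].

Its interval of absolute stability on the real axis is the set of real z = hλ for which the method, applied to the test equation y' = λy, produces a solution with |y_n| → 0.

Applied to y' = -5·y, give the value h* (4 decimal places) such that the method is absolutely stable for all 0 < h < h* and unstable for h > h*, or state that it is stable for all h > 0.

On y'=λy, z=hλ:
  y_{n+1} = y_n + z·[4/7·y_n + 3/7·y_{n+1}] ⇒ (1 − 3/7z)y_{n+1} = (1 + 4/7z)y_n
  R(z) = (1 + 4/7z)/(1 − 3/7z).

Need |R(x)|<1, x<0.
x=-0.89: |R|=0.3557
R=−1: 1+4/7x = −1+3/7x ⇒ -1/7x=2 ⇒ x=2/(-1/7)=-14.0000
Confirm numerically:
  x=-11.628: |R|=0.94337 <1
  x=-10.619: |R|=0.91299 <1
  x=-9.627: |R|=0.87812 <1
  x=-8.821: |R|=0.84523 <1
  x=-14.451: |R|=1.00896 >1
  x=-14.090: |R|=1.00183 >1
Stable set (-14.0000, 0).

(-14.0000,0); λ=-5 ⇒ h* = (14)/5 = 2.8000.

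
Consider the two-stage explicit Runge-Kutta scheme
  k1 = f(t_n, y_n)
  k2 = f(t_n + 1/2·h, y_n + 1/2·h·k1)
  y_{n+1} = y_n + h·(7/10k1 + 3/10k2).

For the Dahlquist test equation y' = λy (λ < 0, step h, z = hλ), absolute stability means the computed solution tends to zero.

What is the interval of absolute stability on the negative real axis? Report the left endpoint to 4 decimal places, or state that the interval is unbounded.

(-6.6667, 0).

Set f=λy, z=hλ:
  k1=λy_n ⇒ h·k1=z·y_n;  k2=λ(1+1/2z)y_n ⇒ h·k2=z(1+1/2z)y_n
  y_{n+1}/y_n = 1 + 7/10z + 3/10z(1+1/2z) = 1 + z + 3/20z²
  ⇒ R(z) = 1 + z + 3/20z².

Find x<0 with |R(x)|<1.
x=-0.31: |R|=0.7044
R=1: x+3/20x²=0 ⇒ x=−20/3=-6.6667; min R=1−1/(4·3/20)=-0.6667>−1
Confirm numerically:
  x=-5.471: |R|=0.01878 <1
  x=-5.002: |R|=0.24900 <1
  x=-4.645: |R|=0.40860 <1
  x=-7.180: |R|=1.55286 >1
  x=-6.882: |R|=1.22229 >1
  x=-6.730: |R|=1.06394 >1
So |R|<1 on (-6.6667, 0).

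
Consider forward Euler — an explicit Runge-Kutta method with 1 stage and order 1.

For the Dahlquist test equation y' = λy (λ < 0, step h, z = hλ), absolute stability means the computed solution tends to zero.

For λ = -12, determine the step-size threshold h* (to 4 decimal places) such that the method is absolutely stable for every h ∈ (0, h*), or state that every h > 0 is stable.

(-2.0000,0); λ=-12 ⇒ h* = 0.1667.

On y'=λy, z=hλ:
  order 1, 1-stage ⇒ R(z)=1+z
  (e.g. R(-0.99)=0.01000, |R|=0.01000)

Find x<0 with |R(x)|<1.
x=-0.99: |R|=0.0100
|R(-2.34)|=1.3400 |R(-1.44)|=0.4400 |R(-0.57)|=0.4300
Bisect:
  x_lo=-2.3896 |R|=1.3896  x_hi=-0.1534 |R|=0.8466
  mid=-1.27151 |R|=0.27151 →hi
  mid=-1.83056 |R|=0.83056 →hi
  mid=-2.11009 |R|=1.11009 →lo
  mid=-1.97033 |R|=0.97033 →hi
  mid=-2.04021 |R|=1.04021 →lo
  mid=-2.00527 |R|=1.00527 →lo
  mid=-1.98780 |R|=0.98780 →hi
  mid=-1.99653 |R|=0.99653 →hi
  mid=-2.00090 |R|=1.00090 →lo
  ...
  [-2.00008,-1.99995] ⇒ x*=-2.0000
So |R|<1 on (-2.0000, 0).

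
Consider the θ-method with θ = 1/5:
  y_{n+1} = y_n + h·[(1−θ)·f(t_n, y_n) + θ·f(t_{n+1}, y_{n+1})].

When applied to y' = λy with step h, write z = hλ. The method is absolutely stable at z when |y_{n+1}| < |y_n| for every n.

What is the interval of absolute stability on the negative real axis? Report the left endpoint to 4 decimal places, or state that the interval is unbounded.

Test eqn y'=λy, z=hλ:
  y_{n+1} = y_n + z·[4/5·y_n + 1/5·y_{n+1}] ⇒ (1 − 1/5z)y_{n+1} = (1 + 4/5z)y_n
  R(z) = (1 + 4/5z)/(1 − 1/5z).

Boundary: |R(x)|=1, x<0.
x=-1.4: |R|=0.0937
R=−1: 1+4/5x = −1+1/5x ⇒ -3/5x=2 ⇒ x=2/(-3/5)=-3.3333
Confirm numerically:
  x=-2.500: |R|=0.66667 <1
  x=-2.225: |R|=0.53979 <1
  x=-1.806: |R|=0.32677 <1
  x=-3.848: |R|=1.17450 >1
  x=-3.829: |R|=1.16842 >1
  x=-3.701: |R|=1.12677 >1
Interval (-3.3333, 0).

z∈(-3.3333,0).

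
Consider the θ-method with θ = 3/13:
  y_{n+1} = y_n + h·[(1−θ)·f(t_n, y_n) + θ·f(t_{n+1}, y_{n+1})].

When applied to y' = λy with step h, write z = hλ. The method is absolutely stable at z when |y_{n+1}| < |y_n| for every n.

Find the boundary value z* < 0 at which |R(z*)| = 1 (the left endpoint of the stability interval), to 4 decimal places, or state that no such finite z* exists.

left endpoint -3.7143.

With y'=λy (z=hλ):
  y_{n+1} = y_n + z·[10/13·y_n + 3/13·y_{n+1}] ⇒ (1 − 3/13z)y_{n+1} = (1 + 10/13z)y_n
  Hence R(z) = (1 + 10/13z)/(1 − 3/13z).

Need |R(x)|<1, x<0.
x=-1.45: |R|=0.0865
R=−1: 1+10/13x = −1+3/13x ⇒ -7/13x=2 ⇒ x=2/(-7/13)=-3.7143
Confirm numerically:
  x=-2.962: |R|=0.75939 <1
  x=-2.521: |R|=0.59378 <1
  x=-2.106: |R|=0.41723 <1
  x=-1.563: |R|=0.14868 <1
  x=-4.029: |R|=1.08781 >1
  x=-3.971: |R|=1.07213 >1
  x=-3.881: |R|=1.04736 >1
Stable set (-3.7143, 0).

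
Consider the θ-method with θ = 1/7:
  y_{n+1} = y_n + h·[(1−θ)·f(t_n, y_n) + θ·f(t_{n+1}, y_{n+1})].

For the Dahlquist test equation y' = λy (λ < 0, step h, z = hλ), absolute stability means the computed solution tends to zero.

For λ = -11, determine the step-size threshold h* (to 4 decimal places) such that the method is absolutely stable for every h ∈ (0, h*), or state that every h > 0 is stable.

Set f=λy, z=hλ:
  y_{n+1} = y_n + z·[6/7·y_n + 1/7·y_{n+1}] ⇒ (1 − 1/7z)y_{n+1} = (1 + 6/7z)y_n
  ⇒ R(z) = (1 + 6/7z)/(1 − 1/7z).

Boundary: |R(x)|=1, x<0.
x=-1.13: |R|=0.0271
R=−1: 1+6/7x = −1+1/7x ⇒ -5/7x=2 ⇒ x=2/(-5/7)=-2.8000
Confirm numerically:
  x=-2.668: |R|=0.93173 <1
  x=-1.801: |R|=0.43245 <1
  x=-1.154: |R|=0.00932 <1
  x=-3.281: |R|=1.23393 >1
  x=-3.158: |R|=1.17622 >1
  x=-2.934: |R|=1.06745 >1
Interval (-2.8000, 0).

(-2.8000,0); λ=-11 ⇒ h* = (14/5)/11 = 0.2545.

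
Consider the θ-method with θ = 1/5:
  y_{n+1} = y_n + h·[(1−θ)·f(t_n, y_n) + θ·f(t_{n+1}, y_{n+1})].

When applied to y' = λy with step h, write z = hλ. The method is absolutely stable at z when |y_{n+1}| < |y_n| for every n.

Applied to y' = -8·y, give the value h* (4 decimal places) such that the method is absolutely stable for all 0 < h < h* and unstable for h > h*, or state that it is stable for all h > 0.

(-3.3333,0); λ=-8 ⇒ h* = (10/3)/8 = 0.4167.

Set f=λy, z=hλ:
  y_{n+1} = y_n + z·[4/5·y_n + 1/5·y_{n+1}] ⇒ (1 − 1/5z)y_{n+1} = (1 + 4/5z)y_n
  R(z) = (1 + 4/5z)/(1 − 1/5z).

Solve |R(x)|<1 on ℝ⁻.
x=-1.65: |R|=0.2406
R=−1: 1+4/5x = −1+1/5x ⇒ -3/5x=2 ⇒ x=2/(-3/5)=-3.3333
Confirm numerically:
  x=-2.537: |R|=0.68303 <1
  x=-2.138: |R|=0.49762 <1
  x=-2.024: |R|=0.44077 <1
  x=-3.845: |R|=1.17354 >1
  x=-3.752: |R|=1.14351 >1
Interval (-3.3333, 0).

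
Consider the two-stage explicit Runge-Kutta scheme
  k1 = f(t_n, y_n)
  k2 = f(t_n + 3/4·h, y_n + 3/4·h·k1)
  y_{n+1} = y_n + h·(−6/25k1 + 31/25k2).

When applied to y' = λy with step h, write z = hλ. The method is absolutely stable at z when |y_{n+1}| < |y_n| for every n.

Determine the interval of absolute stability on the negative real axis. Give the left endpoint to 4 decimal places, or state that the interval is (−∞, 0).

z∈(-1.0753,0).

Test eqn y'=λy, z=hλ:
  k1=λy_n ⇒ h·k1=z·y_n;  k2=λ(1+3/4z)y_n ⇒ h·k2=z(1+3/4z)y_n
  y_{n+1}/y_n = 1 − 6/25z + 31/25z(1+3/4z) = 1 + z + 93/100z²
  so R(z) = 1 + z + 93/100z².

Solve |R(x)|<1 on ℝ⁻.
x=-1.32: |R|=1.3004
R=1: x+93/100x²=0 ⇒ x=−100/93=-1.0753; min R=1−1/(4·93/100)=0.7312>−1
Confirm numerically:
  x=-0.883: |R|=0.84211 <1
  x=-0.857: |R|=0.82604 <1
  x=-0.556: |R|=0.73150 <1
  x=-1.508: |R|=1.60688 >1
  x=-1.288: |R|=1.25482 >1
  x=-1.100: |R|=1.02530 >1
So |R|<1 on (-1.0753, 0).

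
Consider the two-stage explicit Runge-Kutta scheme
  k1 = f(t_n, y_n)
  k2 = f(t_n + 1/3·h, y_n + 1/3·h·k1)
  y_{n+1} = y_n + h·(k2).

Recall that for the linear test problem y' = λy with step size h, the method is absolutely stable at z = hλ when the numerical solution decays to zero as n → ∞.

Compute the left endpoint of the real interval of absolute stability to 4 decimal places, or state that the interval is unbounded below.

z* = -3.0000.

With y'=λy (z=hλ):
  k1=λy_n ⇒ h·k1=z·y_n;  k2=λ(1+1/3z)y_n ⇒ h·k2=z(1+1/3z)y_n
  y_{n+1}/y_n = 1 + z(1+1/3z) = 1 + z + 1/3z²
  so R(z) = 1 + z + 1/3z².

Boundary: |R(x)|=1, x<0.
x=-1.78: |R|=0.2761
R=1: x+1/3x²=0 ⇒ x=−3=-3.0000; min R=1−1/(4·1/3)=0.2500>−1
Confirm numerically:
  x=-2.447: |R|=0.54894 <1
  x=-1.723: |R|=0.26658 <1
  x=-1.208: |R|=0.27842 <1
  x=-3.579: |R|=1.69075 >1
  x=-3.335: |R|=1.37241 >1
  x=-3.119: |R|=1.12372 >1
Stable set (-3.0000, 0).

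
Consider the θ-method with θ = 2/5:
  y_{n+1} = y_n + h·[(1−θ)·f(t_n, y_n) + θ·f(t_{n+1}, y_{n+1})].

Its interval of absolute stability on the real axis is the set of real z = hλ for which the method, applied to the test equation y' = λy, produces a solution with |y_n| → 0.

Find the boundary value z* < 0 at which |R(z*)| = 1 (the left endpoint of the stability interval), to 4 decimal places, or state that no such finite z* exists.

left endpoint -10.0000.

On y'=λy, z=hλ:
  y_{n+1} = y_n + z·[3/5·y_n + 2/5·y_{n+1}] ⇒ (1 − 2/5z)y_{n+1} = (1 + 3/5z)y_n
  ⇒ R(z) = (1 + 3/5z)/(1 − 2/5z).

Need |R(x)|<1, x<0.
x=-1.23: |R|=0.1756
R=−1: 1+3/5x = −1+2/5x ⇒ -1/5x=2 ⇒ x=2/(-1/5)=-10.0000
Confirm numerically:
  x=-8.792: |R|=0.94651 <1
  x=-7.181: |R|=0.85441 <1
  x=-6.615: |R|=0.81432 <1
  x=-10.370: |R|=1.01437 >1
  x=-10.122: |R|=1.00483 >1
  x=-10.066: |R|=1.00263 >1
Interval (-10.0000, 0).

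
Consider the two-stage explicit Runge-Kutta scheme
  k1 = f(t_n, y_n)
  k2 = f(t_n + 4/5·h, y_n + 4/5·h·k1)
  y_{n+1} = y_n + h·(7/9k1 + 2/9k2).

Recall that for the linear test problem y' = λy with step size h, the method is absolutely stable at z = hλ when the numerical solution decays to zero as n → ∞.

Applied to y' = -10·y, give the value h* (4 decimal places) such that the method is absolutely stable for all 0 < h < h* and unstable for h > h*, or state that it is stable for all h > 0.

(-5.6250,0); λ=-10 ⇒ h* = (45/8)/10 = 0.5625.

Test eqn y'=λy, z=hλ:
  k1=λy_n ⇒ h·k1=z·y_n;  k2=λ(1+4/5z)y_n ⇒ h·k2=z(1+4/5z)y_n
  y_{n+1}/y_n = 1 + 7/9z + 2/9z(1+4/5z) = 1 + z + 8/45z²
  ⇒ R(z) = 1 + z + 8/45z².

Need |R(x)|<1, x<0.
x=-0.55: |R|=0.5038
R=1: x+8/45x²=0 ⇒ x=−45/8=-5.6250; min R=1−1/(4·8/45)=-0.4062>−1
Confirm numerically:
  x=-5.567: |R|=0.94260 <1
  x=-4.287: |R|=0.01973 <1
  x=-3.736: |R|=0.25463 <1
  x=-3.427: |R|=0.33912 <1
  x=-5.889: |R|=1.27639 >1
  x=-5.819: |R|=1.20069 >1
Stable set (-5.6250, 0).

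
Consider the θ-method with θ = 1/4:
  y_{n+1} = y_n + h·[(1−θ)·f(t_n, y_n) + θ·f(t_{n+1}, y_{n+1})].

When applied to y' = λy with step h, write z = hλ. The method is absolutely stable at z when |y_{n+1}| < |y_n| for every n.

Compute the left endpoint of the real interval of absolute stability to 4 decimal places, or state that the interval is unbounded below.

z* = -4.0000.

Test eqn y'=λy, z=hλ:
  y_{n+1} = y_n + z·[3/4·y_n + 1/4·y_{n+1}] ⇒ (1 − 1/4z)y_{n+1} = (1 + 3/4z)y_n
  ⇒ R(z) = (1 + 3/4z)/(1 − 1/4z).

Solve |R(x)|<1 on ℝ⁻.
x=-1.26: |R|=0.0418
R=−1: 1+3/4x = −1+1/4x ⇒ -1/2x=2 ⇒ x=2/(-1/2)=-4.0000
Confirm numerically:
  x=-3.651: |R|=0.90877 <1
  x=-3.455: |R|=0.85379 <1
  x=-3.147: |R|=0.76130 <1
  x=-2.133: |R|=0.39116 <1
  x=-4.402: |R|=1.09569 >1
  x=-4.386: |R|=1.09206 >1
  x=-4.065: |R|=1.01612 >1
So |R|<1 on (-4.0000, 0).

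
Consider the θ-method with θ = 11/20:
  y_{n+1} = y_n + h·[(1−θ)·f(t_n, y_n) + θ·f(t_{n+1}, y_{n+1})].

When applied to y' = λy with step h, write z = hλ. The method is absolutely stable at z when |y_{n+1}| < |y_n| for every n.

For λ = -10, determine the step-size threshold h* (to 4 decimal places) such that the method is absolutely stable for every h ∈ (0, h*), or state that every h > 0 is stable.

unbounded; (−∞, 0). Any h>0 works for λ=-10.

With y'=λy (z=hλ):
  y_{n+1} = y_n + z·[9/20·y_n + 11/20·y_{n+1}] ⇒ (1 − 11/20z)y_{n+1} = (1 + 9/20z)y_n
  so R(z) = (1 + 9/20z)/(1 − 11/20z).

Find x<0 with |R(x)|<1.
x=-0.52: |R|=0.5956
x=-2: |R|=0.0476
x=-10: |R|=0.5385
x=-100: |R|=0.7857
θ=11/20≥1/2 ⇒ |1+9/20x|<|1−11/20x| ∀x<0 ⇒ interval (−∞,0).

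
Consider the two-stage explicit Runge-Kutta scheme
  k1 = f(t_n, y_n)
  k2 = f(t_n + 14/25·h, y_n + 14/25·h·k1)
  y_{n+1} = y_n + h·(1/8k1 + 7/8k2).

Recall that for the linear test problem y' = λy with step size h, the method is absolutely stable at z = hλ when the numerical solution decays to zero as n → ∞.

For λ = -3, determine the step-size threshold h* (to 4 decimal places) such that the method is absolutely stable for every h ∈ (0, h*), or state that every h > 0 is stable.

(-2.0408,0); λ=-3 ⇒ h* = (100/49)/3 = 0.6803.

Test eqn y'=λy, z=hλ:
  k1=λy_n ⇒ h·k1=z·y_n;  k2=λ(1+14/25z)y_n ⇒ h·k2=z(1+14/25z)y_n
  y_{n+1}/y_n = 1 + 1/8z + 7/8z(1+14/25z) = 1 + z + 49/100z²
  R(z) = 1 + z + 49/100z².

Find x<0 with |R(x)|<1.
x=-1.55: |R|=0.6272
R=1: x+49/100x²=0 ⇒ x=−100/49=-2.0408; min R=1−1/(4·49/100)=0.4898>−1
Confirm numerically:
  x=-1.588: |R|=0.64765 <1
  x=-1.383: |R|=0.55422 <1
  x=-1.057: |R|=0.49045 <1
  x=-2.248: |R|=1.22822 >1
  x=-2.191: |R|=1.16124 >1
Interval (-2.0408, 0).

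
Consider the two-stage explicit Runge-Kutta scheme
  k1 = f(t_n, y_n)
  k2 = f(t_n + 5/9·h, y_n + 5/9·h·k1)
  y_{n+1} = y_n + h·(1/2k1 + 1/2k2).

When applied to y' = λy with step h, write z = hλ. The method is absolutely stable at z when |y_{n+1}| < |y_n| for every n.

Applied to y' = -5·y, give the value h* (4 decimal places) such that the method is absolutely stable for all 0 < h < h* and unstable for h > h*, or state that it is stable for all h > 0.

Test eqn y'=λy, z=hλ:
  k1=λy_n ⇒ h·k1=z·y_n;  k2=λ(1+5/9z)y_n ⇒ h·k2=z(1+5/9z)y_n
  y_{n+1}/y_n = 1 + 1/2z + 1/2z(1+5/9z) = 1 + z + 5/18z²
  Hence R(z) = 1 + z + 5/18z².

Need |R(x)|<1, x<0.
x=-1.07: |R|=0.2480
R=1: x+5/18x²=0 ⇒ x=−18/5=-3.6000; min R=1−1/(4·5/18)=0.1000>−1
Confirm numerically:
  x=-3.525: |R|=0.92656 <1
  x=-3.103: |R|=0.57161 <1
  x=-2.292: |R|=0.16724 <1
  x=-1.538: |R|=0.11907 <1
  x=-3.720: |R|=1.12400 >1
  x=-3.700: |R|=1.10278 >1
So |R|<1 on (-3.6000, 0).

(-3.6000,0); λ=-5 ⇒ h* = (18/5)/5 = 0.7200.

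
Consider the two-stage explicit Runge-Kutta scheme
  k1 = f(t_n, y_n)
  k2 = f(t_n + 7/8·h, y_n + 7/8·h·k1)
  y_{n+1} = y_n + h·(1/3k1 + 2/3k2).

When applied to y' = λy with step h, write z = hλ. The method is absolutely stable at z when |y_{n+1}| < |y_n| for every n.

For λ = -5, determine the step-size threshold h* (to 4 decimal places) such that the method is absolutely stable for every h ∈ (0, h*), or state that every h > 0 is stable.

(-1.7143,0); λ=-5 ⇒ h* = (12/7)/5 = 0.3429.

With y'=λy (z=hλ):
  k1=λy_n ⇒ h·k1=z·y_n;  k2=λ(1+7/8z)y_n ⇒ h·k2=z(1+7/8z)y_n
  y_{n+1}/y_n = 1 + 1/3z + 2/3z(1+7/8z) = 1 + z + 7/12z²
  so R(z) = 1 + z + 7/12z².

Boundary: |R(x)|=1, x<0.
x=-0.88: |R|=0.5717
R=1: x+7/12x²=0 ⇒ x=−12/7=-1.7143; min R=1−1/(4·7/12)=0.5714>−1
Confirm numerically:
  x=-1.292: |R|=0.68174 <1
  x=-1.130: |R|=0.61486 <1
  x=-0.985: |R|=0.58096 <1
  x=-0.880: |R|=0.57173 <1
  x=-1.866: |R|=1.16514 >1
  x=-1.784: |R|=1.07255 >1
So |R|<1 on (-1.7143, 0).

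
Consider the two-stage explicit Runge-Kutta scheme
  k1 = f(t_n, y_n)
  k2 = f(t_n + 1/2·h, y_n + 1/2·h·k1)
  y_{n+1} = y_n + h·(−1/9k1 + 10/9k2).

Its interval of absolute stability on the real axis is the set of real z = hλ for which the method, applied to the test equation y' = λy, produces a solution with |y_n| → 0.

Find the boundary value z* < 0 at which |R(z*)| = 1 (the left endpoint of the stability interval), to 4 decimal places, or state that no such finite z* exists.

With y'=λy (z=hλ):
  k1=λy_n ⇒ h·k1=z·y_n;  k2=λ(1+1/2z)y_n ⇒ h·k2=z(1+1/2z)y_n
  y_{n+1}/y_n = 1 − 1/9z + 10/9z(1+1/2z) = 1 + z + 5/9z²
  so R(z) = 1 + z + 5/9z².

Need |R(x)|<1, x<0.
x=-1.45: |R|=0.7181
R=1: x+5/9x²=0 ⇒ x=−9/5=-1.8000; min R=1−1/(4·5/9)=0.5500>−1
Confirm numerically:
  x=-1.246: |R|=0.61651 <1
  x=-1.076: |R|=0.56721 <1
  x=-0.902: |R|=0.55000 <1
  x=-2.184: |R|=1.46592 >1
  x=-1.833: |R|=1.03360 >1
Interval (-1.8000, 0).

left endpoint -1.8000.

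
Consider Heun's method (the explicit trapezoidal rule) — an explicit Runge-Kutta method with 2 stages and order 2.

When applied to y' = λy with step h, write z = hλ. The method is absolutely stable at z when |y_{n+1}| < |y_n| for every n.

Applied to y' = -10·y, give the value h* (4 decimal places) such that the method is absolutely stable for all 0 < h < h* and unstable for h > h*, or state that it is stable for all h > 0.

On y'=λy, z=hλ:
  order 2, 2-stage ⇒ R(z)=1+z+z^2/2
  (e.g. R(-0.33)=0.72445, |R|=0.72445)

Find x<0 with |R(x)|<1.
x=-0.33: |R|=0.7245
|R(-0.97)|=0.5005 |R(-0.6)|=0.5800 |R(-0.58)|=0.5882
Bisect:
  x_lo=-2.7104 |R|=1.9628  x_hi=-0.3847 |R|=0.6893
  mid=-1.54758 |R|=0.64992 →hi
  mid=-2.12901 |R|=1.13733 →lo
  mid=-1.83830 |R|=0.85137 →hi
  mid=-1.98365 |R|=0.98378 →hi
  mid=-2.05633 |R|=1.05792 →lo
  mid=-2.01999 |R|=1.02019 →lo
  mid=-2.00182 |R|=1.00182 →lo
  mid=-1.99274 |R|=0.99276 →hi
  ...
  [-2.00012,-1.99998] ⇒ x*=-2.0000
Stable set (-2.0000, 0).

(-2.0000,0); λ=-10 ⇒ h* = 0.2000.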